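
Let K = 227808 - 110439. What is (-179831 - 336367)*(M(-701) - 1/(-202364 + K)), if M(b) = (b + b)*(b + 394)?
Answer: -18884091013906338/84995 ≈ -2.2218e+11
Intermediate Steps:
K = 117369
M(b) = 2*b*(394 + b) (M(b) = (2*b)*(394 + b) = 2*b*(394 + b))
(-179831 - 336367)*(M(-701) - 1/(-202364 + K)) = (-179831 - 336367)*(2*(-701)*(394 - 701) - 1/(-202364 + 117369)) = -516198*(2*(-701)*(-307) - 1/(-84995)) = -516198*(430414 - 1*(-1/84995)) = -516198*(430414 + 1/84995) = -516198*36583037931/84995 = -18884091013906338/84995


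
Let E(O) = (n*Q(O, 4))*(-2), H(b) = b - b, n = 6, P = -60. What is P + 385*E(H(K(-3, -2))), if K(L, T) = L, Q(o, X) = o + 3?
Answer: -13920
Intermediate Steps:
Q(o, X) = 3 + o
H(b) = 0
E(O) = -36 - 12*O (E(O) = (6*(3 + O))*(-2) = (18 + 6*O)*(-2) = -36 - 12*O)
P + 385*E(H(K(-3, -2))) = -60 + 385*(-36 - 12*0) = -60 + 385*(-36 + 0) = -60 + 385*(-36) = -60 - 13860 = -13920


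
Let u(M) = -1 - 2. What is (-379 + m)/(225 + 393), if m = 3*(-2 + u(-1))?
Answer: -197/309 ≈ -0.63754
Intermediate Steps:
u(M) = -3
m = -15 (m = 3*(-2 - 3) = 3*(-5) = -15)
(-379 + m)/(225 + 393) = (-379 - 15)/(225 + 393) = -394/618 = -394*1/618 = -197/309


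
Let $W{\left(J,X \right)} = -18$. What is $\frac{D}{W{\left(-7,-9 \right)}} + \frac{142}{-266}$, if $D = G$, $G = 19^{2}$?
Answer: $- \frac{49291}{2394} \approx -20.589$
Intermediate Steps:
$G = 361$
$D = 361$
$\frac{D}{W{\left(-7,-9 \right)}} + \frac{142}{-266} = \frac{361}{-18} + \frac{142}{-266} = 361 \left(- \frac{1}{18}\right) + 142 \left(- \frac{1}{266}\right) = - \frac{361}{18} - \frac{71}{133} = - \frac{49291}{2394}$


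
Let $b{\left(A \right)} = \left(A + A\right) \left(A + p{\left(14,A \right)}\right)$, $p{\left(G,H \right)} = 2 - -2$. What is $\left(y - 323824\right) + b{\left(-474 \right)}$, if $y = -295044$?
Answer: $-173308$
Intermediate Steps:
$p{\left(G,H \right)} = 4$ ($p{\left(G,H \right)} = 2 + 2 = 4$)
$b{\left(A \right)} = 2 A \left(4 + A\right)$ ($b{\left(A \right)} = \left(A + A\right) \left(A + 4\right) = 2 A \left(4 + A\right)$)
$\left(y - 323824\right) + b{\left(-474 \right)} = \left(-295044 - 323824\right) + 2 \left(-474\right) \left(4 - 474\right) = -618868 + 2 \left(-474\right) \left(-470\right) = -618868 + 445560 = -173308$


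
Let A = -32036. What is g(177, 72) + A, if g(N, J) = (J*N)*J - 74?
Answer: 885458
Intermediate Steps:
g(N, J) = -74 + N*J**2 (g(N, J) = N*J**2 - 74 = -74 + N*J**2)
g(177, 72) + A = (-74 + 177*72**2) - 32036 = (-74 + 177*5184) - 32036 = (-74 + 917568) - 32036 = 917494 - 32036 = 885458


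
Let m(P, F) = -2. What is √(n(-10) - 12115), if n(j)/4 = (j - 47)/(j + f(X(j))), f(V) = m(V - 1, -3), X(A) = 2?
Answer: 24*I*√21 ≈ 109.98*I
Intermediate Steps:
f(V) = -2
n(j) = 4*(-47 + j)/(-2 + j) (n(j) = 4*((j - 47)/(j - 2)) = 4*((-47 + j)/(-2 + j)) = 4*(-47 + j)/(-2 + j))
√(n(-10) - 12115) = √(4*(-47 - 10)/(-2 - 10) - 12115) = √(4*(-57)/(-12) - 12115) = √(4*(-1/12)*(-57) - 12115) = √(19 - 12115) = √(-12096) = 24*I*√21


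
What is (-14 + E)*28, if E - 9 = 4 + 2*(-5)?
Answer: -308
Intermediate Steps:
E = 3 (E = 9 + (4 + 2*(-5)) = 9 + (4 - 10) = 9 - 6 = 3)
(-14 + E)*28 = (-14 + 3)*28 = -11*28 = -308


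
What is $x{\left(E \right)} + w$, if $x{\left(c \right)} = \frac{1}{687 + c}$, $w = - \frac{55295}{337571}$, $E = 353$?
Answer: $- \frac{4397633}{27005680} \approx -0.16284$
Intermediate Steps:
$w = - \frac{55295}{337571}$ ($w = \left(-55295\right) \frac{1}{337571} = - \frac{55295}{337571} \approx -0.1638$)
$x{\left(E \right)} + w = \frac{1}{687 + 353} - \frac{55295}{337571} = \frac{1}{1040} - \frac{55295}{337571} = - \frac{4397633}{27005680}$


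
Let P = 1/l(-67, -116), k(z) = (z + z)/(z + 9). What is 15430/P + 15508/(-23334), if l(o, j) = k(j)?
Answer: 41764230242/1248369 ≈ 33455.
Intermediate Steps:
k(z) = 2*z/(9 + z) (k(z) = (2*z)/(9 + z) = 2*z/(9 + z))
l(o, j) = 2*j/(9 + j)
P = 107/232 (P = 1/(2*(-116)/(9 - 116)) = 1/(2*(-116)/(-107)) = 1/(2*(-116)*(-1/107)) = 1/(232/107) = 107/232 ≈ 0.46121)
15430/P + 15508/(-23334) = 15430/(107/232) + 15508/(-23334) = 15430*(232/107) + 15508*(-1/23334) = 3579760/107 - 7754/11667 = 41764230242/1248369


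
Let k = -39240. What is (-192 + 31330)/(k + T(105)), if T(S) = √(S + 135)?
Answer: -5091063/6415739 - 15569*√15/192472170 ≈ -0.79384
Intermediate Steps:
T(S) = √(135 + S)
(-192 + 31330)/(k + T(105)) = (-192 + 31330)/(-39240 + √(135 + 105)) = 31138/(-39240 + √240) = 31138/(-39240 + 4*√15)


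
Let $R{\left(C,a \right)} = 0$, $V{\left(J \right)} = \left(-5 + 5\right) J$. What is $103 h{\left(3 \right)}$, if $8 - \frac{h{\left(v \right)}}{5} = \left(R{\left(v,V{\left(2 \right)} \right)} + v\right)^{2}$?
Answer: $-515$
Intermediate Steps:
$V{\left(J \right)} = 0$ ($V{\left(J \right)} = 0 J = 0$)
$h{\left(v \right)} = 40 - 5 v^{2}$ ($h{\left(v \right)} = 40 - 5 \left(0 + v\right)^{2} = 40 - 5 v^{2}$)
$103 h{\left(3 \right)} = 103 \left(40 - 5 \cdot 3^{2}\right) = 103 \left(40 - 45\right) = 103 \left(-5\right) = -515$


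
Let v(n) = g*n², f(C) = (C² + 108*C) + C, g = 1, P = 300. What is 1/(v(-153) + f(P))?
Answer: 1/146109 ≈ 6.8442e-6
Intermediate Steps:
f(C) = C² + 109*C
v(n) = n² (v(n) = 1*n² = n²)
1/(v(-153) + f(P)) = 1/((-153)² + 300*(109 + 300)) = 1/(23409 + 300*409) = 1/(23409 + 122700) = 1/146109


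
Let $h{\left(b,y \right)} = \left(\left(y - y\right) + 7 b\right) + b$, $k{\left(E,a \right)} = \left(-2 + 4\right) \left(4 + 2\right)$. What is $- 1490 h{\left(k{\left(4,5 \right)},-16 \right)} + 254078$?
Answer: $111038$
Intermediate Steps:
$k{\left(E,a \right)} = 12$ ($k{\left(E,a \right)} = 2 \cdot 6 = 12$)
$h{\left(b,y \right)} = 8 b$ ($h{\left(b,y \right)} = \left(0 + 7 b\right) + b = 7 b + b = 8 b$)
$- 1490 h{\left(k{\left(4,5 \right)},-16 \right)} + 254078 = - 1490 \cdot 8 \cdot 12 + 254078 = \left(-1490\right) 96 + 254078 = -143040 + 254078 = 111038$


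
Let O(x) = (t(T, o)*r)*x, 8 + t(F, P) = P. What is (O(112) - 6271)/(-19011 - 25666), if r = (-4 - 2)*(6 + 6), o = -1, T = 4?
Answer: -66305/44677 ≈ -1.4841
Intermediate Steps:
r = -72 (r = -6*12 = -72)
t(F, P) = -8 + P
O(x) = 648*x (O(x) = ((-8 - 1)*(-72))*x = (-9*(-72))*x = 648*x)
(O(112) - 6271)/(-19011 - 25666) = (648*112 - 6271)/(-19011 - 25666) = (72576 - 6271)/(-44677) = 66305*(-1/44677) = -66305/44677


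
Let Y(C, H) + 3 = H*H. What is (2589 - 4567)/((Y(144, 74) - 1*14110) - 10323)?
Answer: 989/9480 ≈ 0.10432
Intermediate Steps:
Y(C, H) = -3 + H² (Y(C, H) = -3 + H*H = -3 + H²)
(2589 - 4567)/((Y(144, 74) - 1*14110) - 10323) = (2589 - 4567)/(((-3 + 74²) - 1*14110) - 10323) = -1978/(((-3 + 5476) - 14110) - 10323) = -1978/((5473 - 14110) - 10323) = -1978/(-8637 - 10323) = -1978/(-18960) = -1978*(-1/18960) = 989/9480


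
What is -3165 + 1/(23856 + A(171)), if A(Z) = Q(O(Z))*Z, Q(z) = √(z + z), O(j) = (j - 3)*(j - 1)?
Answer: -10372319081/3277194 + 19*√3570/30587144 ≈ -3165.0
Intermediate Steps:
O(j) = (-1 + j)*(-3 + j) (O(j) = (-3 + j)*(-1 + j) = (-1 + j)*(-3 + j))
Q(z) = √2*√z (Q(z) = √(2*z) = √2*√z)
A(Z) = Z*√2*√(3 + Z² - 4*Z) (A(Z) = (√2*√(3 + Z² - 4*Z))*Z = Z*√2*√(3 + Z² - 4*Z))
-3165 + 1/(23856 + A(171)) = -3165 + 1/(23856 + 171*√(6 - 8*171 + 2*171²)) = -3165 + 1/(23856 + 171*√(6 - 1368 + 2*29241)) = -3165 + 1/(23856 + 171*√(6 - 1368 + 58482)) = -3165 + 1/(23856 + 171*√57120) = -3165 + 1/(23856 + 171*(4*√3570)) = -3165 + 1/(23856 + 684*√3570)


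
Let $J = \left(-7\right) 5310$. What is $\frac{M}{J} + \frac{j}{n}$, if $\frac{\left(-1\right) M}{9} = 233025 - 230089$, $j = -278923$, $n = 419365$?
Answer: $\frac{1586073}{34639549} \approx 0.045788$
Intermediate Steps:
$J = -37170$
$M = -26424$ ($M = - 9 \left(233025 - 230089\right) = \left(-9\right) 2936 = -26424$)
$\frac{M}{J} + \frac{j}{n} = - \frac{26424}{-37170} - \frac{278923}{419365} = \left(-26424\right) \left(- \frac{1}{37170}\right) - \frac{278923}{419365} = \frac{1468}{2065} - \frac{278923}{419365} = \frac{1586073}{34639549}$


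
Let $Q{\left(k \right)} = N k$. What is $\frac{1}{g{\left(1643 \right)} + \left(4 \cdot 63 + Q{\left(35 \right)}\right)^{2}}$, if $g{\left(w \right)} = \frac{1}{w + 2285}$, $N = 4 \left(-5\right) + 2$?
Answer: $\frac{3928}{561248353} \approx 6.9987 \cdot 10^{-6}$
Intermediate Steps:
$N = -18$ ($N = -20 + 2 = -18$)
$g{\left(w \right)} = \frac{1}{2285 + w}$
$Q{\left(k \right)} = - 18 k$
$\frac{1}{g{\left(1643 \right)} + \left(4 \cdot 63 + Q{\left(35 \right)}\right)^{2}} = \frac{1}{\frac{1}{2285 + 1643} + \left(4 \cdot 63 - 630\right)^{2}} = \frac{1}{\frac{1}{3928} + \left(252 - 630\right)^{2}} = \frac{1}{\frac{1}{3928} + \left(-378\right)^{2}} = \frac{1}{\frac{1}{3928} + 142884} = \frac{1}{\frac{561248353}{3928}} = \frac{3928}{561248353}$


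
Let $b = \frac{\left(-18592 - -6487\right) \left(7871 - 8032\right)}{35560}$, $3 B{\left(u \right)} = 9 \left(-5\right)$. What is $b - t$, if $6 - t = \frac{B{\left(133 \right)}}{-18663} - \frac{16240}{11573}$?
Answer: $\frac{3467460739771}{73147563128} \approx 47.404$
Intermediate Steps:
$B{\left(u \right)} = -15$ ($B{\left(u \right)} = \frac{9 \left(-5\right)}{3} = \frac{1}{3} \left(-45\right) = -15$)
$b = \frac{55683}{1016}$ ($b = \left(-18592 + 6487\right) \left(-161\right) \frac{1}{35560} = \left(-12105\right) \left(-161\right) \frac{1}{35560} = 1948905 \cdot \frac{1}{35560} = \frac{55683}{1016} \approx 54.806$)
$t = \frac{532944973}{71995633}$ ($t = 6 - \left(- \frac{15}{-18663} - \frac{16240}{11573}\right) = 6 - \left(\left(-15\right) \left(- \frac{1}{18663}\right) - \frac{16240}{11573}\right) = 6 - \left(\frac{5}{6221} - \frac{16240}{11573}\right) = 6 - - \frac{100971175}{71995633} = 6 + \frac{100971175}{71995633} = \frac{532944973}{71995633} \approx 7.4025$)
$b - t = \frac{55683}{1016} - \frac{532944973}{71995633} = \frac{3467460739771}{73147563128}$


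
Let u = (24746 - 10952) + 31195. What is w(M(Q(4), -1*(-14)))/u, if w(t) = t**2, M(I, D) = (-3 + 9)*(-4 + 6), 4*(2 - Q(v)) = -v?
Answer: 144/44989 ≈ 0.0032008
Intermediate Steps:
Q(v) = 2 + v/4 (Q(v) = 2 - (-1)*v/4 = 2 + v/4)
M(I, D) = 12 (M(I, D) = 6*2 = 12)
u = 44989 (u = 13794 + 31195 = 44989)
w(M(Q(4), -1*(-14)))/u = 12**2/44989 = 144*(1/44989) = 144/44989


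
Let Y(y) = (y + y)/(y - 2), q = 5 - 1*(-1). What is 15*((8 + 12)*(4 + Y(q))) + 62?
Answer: 2162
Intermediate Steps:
q = 6 (q = 5 + 1 = 6)
Y(y) = 2*y/(-2 + y) (Y(y) = (2*y)/(-2 + y) = 2*y/(-2 + y))
15*((8 + 12)*(4 + Y(q))) + 62 = 15*((8 + 12)*(4 + 2*6/(-2 + 6))) + 62 = 15*(20*(4 + 2*6/4)) + 62 = 15*(20*(4 + 2*6*(1/4))) + 62 = 15*(20*(4 + 3)) + 62 = 15*(20*7) + 62 = 15*140 + 62 = 2100 + 62 = 2162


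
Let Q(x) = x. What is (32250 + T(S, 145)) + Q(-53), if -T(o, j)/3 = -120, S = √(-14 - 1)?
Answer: 32557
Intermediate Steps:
S = I*√15 (S = √(-15) = I*√15 ≈ 3.873*I)
T(o, j) = 360 (T(o, j) = -3*(-120) = 360)
(32250 + T(S, 145)) + Q(-53) = (32250 + 360) - 53 = 32610 - 53 = 32557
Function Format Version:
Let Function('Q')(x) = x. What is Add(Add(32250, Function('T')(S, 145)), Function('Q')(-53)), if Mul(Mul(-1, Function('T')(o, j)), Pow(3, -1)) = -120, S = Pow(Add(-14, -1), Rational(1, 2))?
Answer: 32557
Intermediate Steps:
S = Mul(I, Pow(15, Rational(1, 2))) (S = Pow(-15, Rational(1, 2)) = Mul(I, Pow(15, Rational(1, 2))) ≈ Mul(3.8730, I))
Function('T')(o, j) = 360 (Function('T')(o, j) = Mul(-3, -120) = 360)
Add(Add(32250, Function('T')(S, 145)), Function('Q')(-53)) = Add(Add(32250, 360), -53) = Add(32610, -53) = 32557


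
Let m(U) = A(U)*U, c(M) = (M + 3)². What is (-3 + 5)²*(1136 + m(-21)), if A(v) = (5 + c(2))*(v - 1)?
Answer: 59984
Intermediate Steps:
c(M) = (3 + M)²
A(v) = -30 + 30*v (A(v) = (5 + (3 + 2)²)*(v - 1) = (5 + 5²)*(-1 + v) = (5 + 25)*(-1 + v) = 30*(-1 + v) = -30 + 30*v)
m(U) = U*(-30 + 30*U) (m(U) = (-30 + 30*U)*U = U*(-30 + 30*U))
(-3 + 5)²*(1136 + m(-21)) = (-3 + 5)²*(1136 + 30*(-21)*(-1 - 21)) = 2²*(1136 + 30*(-21)*(-22)) = 4*(1136 + 13860) = 4*14996 = 59984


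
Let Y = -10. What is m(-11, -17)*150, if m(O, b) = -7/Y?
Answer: 105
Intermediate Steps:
m(O, b) = 7/10 (m(O, b) = -7/(-10) = -7*(-⅒) = 7/10)
m(-11, -17)*150 = (7/10)*150 = 105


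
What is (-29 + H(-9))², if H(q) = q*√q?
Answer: 112 + 1566*I ≈ 112.0 + 1566.0*I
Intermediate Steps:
H(q) = q^(3/2)
(-29 + H(-9))² = (-29 + (-9)^(3/2))² = (-29 - 27*I)²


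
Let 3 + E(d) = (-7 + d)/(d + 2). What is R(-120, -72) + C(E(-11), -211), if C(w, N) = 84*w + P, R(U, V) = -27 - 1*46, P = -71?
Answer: -228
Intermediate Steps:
E(d) = -3 + (-7 + d)/(2 + d) (E(d) = -3 + (-7 + d)/(d + 2) = -3 + (-7 + d)/(2 + d))
R(U, V) = -73 (R(U, V) = -27 - 46 = -73)
C(w, N) = -71 + 84*w (C(w, N) = 84*w - 71 = -71 + 84*w)
R(-120, -72) + C(E(-11), -211) = -73 + (-71 + 84*((-13 - 2*(-11))/(2 - 11))) = -73 + (-71 + 84*((-13 + 22)/(-9))) = -73 + (-71 + 84*(-1/9*9)) = -73 + (-71 + 84*(-1)) = -73 + (-71 - 84) = -73 - 155 = -228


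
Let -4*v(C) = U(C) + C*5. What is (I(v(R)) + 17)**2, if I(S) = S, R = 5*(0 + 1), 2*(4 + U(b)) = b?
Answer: 7921/64 ≈ 123.77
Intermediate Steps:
U(b) = -4 + b/2
R = 5 (R = 5*1 = 5)
v(C) = 1 - 11*C/8 (v(C) = -((-4 + C/2) + C*5)/4 = -((-4 + C/2) + 5*C)/4 = -(-4 + 11*C/2)/4 = 1 - 11*C/8)
(I(v(R)) + 17)**2 = ((1 - 11/8*5) + 17)**2 = ((1 - 55/8) + 17)**2 = (-47/8 + 17)**2 = (89/8)**2 = 7921/64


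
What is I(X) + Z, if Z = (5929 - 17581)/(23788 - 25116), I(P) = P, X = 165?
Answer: 57693/332 ≈ 173.77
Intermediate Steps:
Z = 2913/332 (Z = -11652/(-1328) = -11652*(-1/1328) = 2913/332 ≈ 8.7741)
I(X) + Z = 165 + 2913/332 = 57693/332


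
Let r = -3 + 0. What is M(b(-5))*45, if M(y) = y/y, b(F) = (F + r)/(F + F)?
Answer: 45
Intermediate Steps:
r = -3
b(F) = (-3 + F)/(2*F) (b(F) = (F - 3)/(F + F) = (-3 + F)/((2*F)) = (-3 + F)*(1/(2*F)) = (-3 + F)/(2*F))
M(y) = 1
M(b(-5))*45 = 1*45 = 45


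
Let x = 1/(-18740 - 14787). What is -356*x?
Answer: 356/33527 ≈ 0.010618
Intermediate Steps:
x = -1/33527 (x = 1/(-33527) = -1/33527 ≈ -2.9827e-5)
-356*x = -356*(-1/33527) = 356/33527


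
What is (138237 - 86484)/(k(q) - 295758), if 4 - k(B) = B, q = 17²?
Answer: -17251/98681 ≈ -0.17482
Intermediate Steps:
q = 289
k(B) = 4 - B
(138237 - 86484)/(k(q) - 295758) = (138237 - 86484)/((4 - 1*289) - 295758) = 51753/((4 - 289) - 295758) = 51753/(-285 - 295758) = 51753/(-296043) = 51753*(-1/296043) = -17251/98681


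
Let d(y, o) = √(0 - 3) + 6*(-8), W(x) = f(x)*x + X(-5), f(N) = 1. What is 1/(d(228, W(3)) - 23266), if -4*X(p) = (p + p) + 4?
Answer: -23314/543542599 - I*√3/543542599 ≈ -4.2893e-5 - 3.1866e-9*I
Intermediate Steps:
X(p) = -1 - p/2 (X(p) = -((p + p) + 4)/4 = -(2*p + 4)/4 = -(4 + 2*p)/4 = -1 - p/2)
W(x) = 3/2 + x (W(x) = 1*x + (-1 - ½*(-5)) = x + (-1 + 5/2) = x + 3/2 = 3/2 + x)
d(y, o) = -48 + I*√3 (d(y, o) = √(-3) - 48 = I*√3 - 48 = -48 + I*√3)
1/(d(228, W(3)) - 23266) = 1/((-48 + I*√3) - 23266) = 1/(-23314 + I*√3)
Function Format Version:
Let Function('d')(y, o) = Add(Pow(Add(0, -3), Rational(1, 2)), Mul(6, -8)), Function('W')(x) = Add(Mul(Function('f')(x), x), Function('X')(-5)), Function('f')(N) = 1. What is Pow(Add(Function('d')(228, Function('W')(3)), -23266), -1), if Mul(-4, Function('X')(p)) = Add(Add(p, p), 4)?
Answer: Add(Rational(-23314, 543542599), Mul(Rational(-1, 543542599), I, Pow(3, Rational(1, 2)))) ≈ Add(-4.2893e-5, Mul(-3.1866e-9, I))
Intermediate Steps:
Function('X')(p) = Add(-1, Mul(Rational(-1, 2), p)) (Function('X')(p) = Mul(Rational(-1, 4), Add(Add(p, p), 4)) = Mul(Rational(-1, 4), Add(Mul(2, p), 4)) = Mul(Rational(-1, 4), Add(4, Mul(2, p))) = Add(-1, Mul(Rational(-1, 2), p)))
Function('W')(x) = Add(Rational(3, 2), x) (Function('W')(x) = Add(Mul(1, x), Add(-1, Mul(Rational(-1, 2), -5))) = Add(x, Add(-1, Rational(5, 2))) = Add(x, Rational(3, 2)) = Add(Rational(3, 2), x))
Function('d')(y, o) = Add(-48, Mul(I, Pow(3, Rational(1, 2)))) (Function('d')(y, o) = Add(Pow(-3, Rational(1, 2)), -48) = Add(Mul(I, Pow(3, Rational(1, 2))), -48) = Add(-48, Mul(I, Pow(3, Rational(1, 2)))))
Pow(Add(Function('d')(228, Function('W')(3)), -23266), -1) = Pow(Add(Add(-48, Mul(I, Pow(3, Rational(1, 2)))), -23266), -1) = Pow(Add(-23314, Mul(I, Pow(3, Rational(1, 2)))), -1)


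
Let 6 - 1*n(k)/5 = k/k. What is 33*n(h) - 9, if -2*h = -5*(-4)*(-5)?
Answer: 816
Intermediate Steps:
h = 50 (h = -(-5*(-4))*(-5)/2 = -10*(-5) = -1/2*(-100) = 50)
n(k) = 25 (n(k) = 30 - 5*k/k = 30 - 5*1 = 30 - 5 = 25)
33*n(h) - 9 = 33*25 - 9 = 825 - 9 = 816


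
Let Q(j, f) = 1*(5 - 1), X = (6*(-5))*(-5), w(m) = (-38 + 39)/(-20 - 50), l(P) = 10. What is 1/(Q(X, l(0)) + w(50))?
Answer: 70/279 ≈ 0.25090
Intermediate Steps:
w(m) = -1/70 (w(m) = 1/(-70) = 1*(-1/70) = -1/70)
X = 150 (X = -30*(-5) = 150)
Q(j, f) = 4 (Q(j, f) = 1*4 = 4)
1/(Q(X, l(0)) + w(50)) = 1/(4 - 1/70) = 1/(279/70) = 70/279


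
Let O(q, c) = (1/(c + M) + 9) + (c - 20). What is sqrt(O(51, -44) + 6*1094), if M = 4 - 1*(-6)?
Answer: sqrt(7524370)/34 ≈ 80.678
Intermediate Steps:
M = 10 (M = 4 + 6 = 10)
O(q, c) = -11 + c + 1/(10 + c) (O(q, c) = (1/(c + 10) + 9) + (c - 20) = (1/(10 + c) + 9) + (-20 + c) = (9 + 1/(10 + c)) + (-20 + c) = -11 + c + 1/(10 + c))
sqrt(O(51, -44) + 6*1094) = sqrt((-109 + (-44)**2 - 1*(-44))/(10 - 44) + 6*1094) = sqrt((-109 + 1936 + 44)/(-34) + 6564) = sqrt(-1/34*1871 + 6564) = sqrt(-1871/34 + 6564) = sqrt(221305/34) = sqrt(7524370)/34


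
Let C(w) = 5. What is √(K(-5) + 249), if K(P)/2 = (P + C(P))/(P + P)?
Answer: √249 ≈ 15.780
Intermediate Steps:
K(P) = (5 + P)/P (K(P) = 2*((P + 5)/(P + P)) = 2*((5 + P)/((2*P))) = 2*((5 + P)*(1/(2*P))) = 2*((5 + P)/(2*P)) = (5 + P)/P)
√(K(-5) + 249) = √((5 - 5)/(-5) + 249) = √(-⅕*0 + 249) = √(0 + 249) = √249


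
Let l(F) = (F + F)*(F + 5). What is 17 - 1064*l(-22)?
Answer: -795855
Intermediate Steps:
l(F) = 2*F*(5 + F) (l(F) = (2*F)*(5 + F) = 2*F*(5 + F))
17 - 1064*l(-22) = 17 - 2128*(-22)*(5 - 22) = 17 - 2128*(-22)*(-17) = 17 - 1064*748 = 17 - 795872 = -795855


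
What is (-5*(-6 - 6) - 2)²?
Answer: 3364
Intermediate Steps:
(-5*(-6 - 6) - 2)² = (-5*(-12) - 2)² = (60 - 2)² = 58² = 3364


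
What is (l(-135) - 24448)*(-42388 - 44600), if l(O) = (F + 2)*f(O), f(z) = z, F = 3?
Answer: 2185399524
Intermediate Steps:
l(O) = 5*O (l(O) = (3 + 2)*O = 5*O)
(l(-135) - 24448)*(-42388 - 44600) = (5*(-135) - 24448)*(-42388 - 44600) = (-675 - 24448)*(-86988) = -25123*(-86988) = 2185399524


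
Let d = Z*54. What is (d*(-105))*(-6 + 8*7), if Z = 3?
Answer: -850500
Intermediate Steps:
d = 162 (d = 3*54 = 162)
(d*(-105))*(-6 + 8*7) = (162*(-105))*(-6 + 8*7) = -17010*(-6 + 56) = -17010*50 = -850500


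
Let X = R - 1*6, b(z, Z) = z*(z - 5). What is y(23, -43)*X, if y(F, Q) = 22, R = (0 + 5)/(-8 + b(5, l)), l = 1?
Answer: -583/4 ≈ -145.75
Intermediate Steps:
b(z, Z) = z*(-5 + z)
R = -5/8 (R = (0 + 5)/(-8 + 5*(-5 + 5)) = 5/(-8 + 5*0) = 5/(-8 + 0) = 5/(-8) = 5*(-⅛) = -5/8 ≈ -0.62500)
X = -53/8 (X = -5/8 - 1*6 = -5/8 - 6 = -53/8 ≈ -6.6250)
y(23, -43)*X = 22*(-53/8) = -583/4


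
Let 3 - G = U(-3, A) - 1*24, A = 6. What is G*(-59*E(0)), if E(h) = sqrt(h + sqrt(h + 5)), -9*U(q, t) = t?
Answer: -4897*5**(1/4)/3 ≈ -2440.9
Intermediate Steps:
U(q, t) = -t/9
E(h) = sqrt(h + sqrt(5 + h))
G = 83/3 (G = 3 - (-1/9*6 - 1*24) = 3 - (-2/3 - 24) = 3 - 1*(-74/3) = 3 + 74/3 = 83/3 ≈ 27.667)
G*(-59*E(0)) = 83*(-59*sqrt(0 + sqrt(5 + 0)))/3 = 83*(-59*sqrt(0 + sqrt(5)))/3 = 83*(-59*5**(1/4))/3 = -4897*5**(1/4)/3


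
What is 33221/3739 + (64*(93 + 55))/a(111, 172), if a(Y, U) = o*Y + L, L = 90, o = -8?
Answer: -4452725/1491861 ≈ -2.9847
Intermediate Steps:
a(Y, U) = 90 - 8*Y (a(Y, U) = -8*Y + 90 = 90 - 8*Y)
33221/3739 + (64*(93 + 55))/a(111, 172) = 33221/3739 + (64*(93 + 55))/(90 - 8*111) = 33221*(1/3739) + (64*148)/(90 - 888) = 33221/3739 + 9472/(-798) = 33221/3739 + 9472*(-1/798) = 33221/3739 - 4736/399 = -4452725/1491861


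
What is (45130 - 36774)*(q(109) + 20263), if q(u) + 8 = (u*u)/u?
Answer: 170161584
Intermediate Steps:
q(u) = -8 + u (q(u) = -8 + (u*u)/u = -8 + u²/u = -8 + u)
(45130 - 36774)*(q(109) + 20263) = (45130 - 36774)*((-8 + 109) + 20263) = 8356*(101 + 20263) = 8356*20364 = 170161584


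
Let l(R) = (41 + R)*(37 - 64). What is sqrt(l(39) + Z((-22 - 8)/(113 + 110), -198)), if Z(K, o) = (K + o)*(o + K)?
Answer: 12*sqrt(12811189)/223 ≈ 192.61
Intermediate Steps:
l(R) = -1107 - 27*R (l(R) = (41 + R)*(-27) = -1107 - 27*R)
Z(K, o) = (K + o)**2 (Z(K, o) = (K + o)*(K + o) = (K + o)**2)
sqrt(l(39) + Z((-22 - 8)/(113 + 110), -198)) = sqrt((-1107 - 27*39) + ((-22 - 8)/(113 + 110) - 198)**2) = sqrt((-1107 - 1053) + (-30/223 - 198)**2) = sqrt(-2160 + (-30*1/223 - 198)**2) = sqrt(-2160 + (-30/223 - 198)**2) = sqrt(-2160 + (-44184/223)**2) = sqrt(-2160 + 1952225856/49729) = sqrt(1844811216/49729) = 12*sqrt(12811189)/223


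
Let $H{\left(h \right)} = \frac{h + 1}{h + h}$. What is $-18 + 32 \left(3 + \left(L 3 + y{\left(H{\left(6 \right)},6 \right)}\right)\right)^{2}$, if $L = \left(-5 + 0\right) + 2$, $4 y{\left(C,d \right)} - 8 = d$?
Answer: $182$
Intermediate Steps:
$H{\left(h \right)} = \frac{1 + h}{2 h}$
$y{\left(C,d \right)} = 2 + \frac{d}{4}$
$L = -3$ ($L = -5 + 2 = -3$)
$-18 + 32 \left(3 + \left(L 3 + y{\left(H{\left(6 \right)},6 \right)}\right)\right)^{2} = -18 + 32 \left(3 + \left(\left(-3\right) 3 + \left(2 + \frac{1}{4} \cdot 6\right)\right)\right)^{2} = -18 + 32 \left(3 + \left(-9 + \left(2 + \frac{3}{2}\right)\right)\right)^{2} = -18 + 32 \left(3 + \left(-9 + \frac{7}{2}\right)\right)^{2} = -18 + 32 \left(3 - \frac{11}{2}\right)^{2} = -18 + 32 \left(- \frac{5}{2}\right)^{2} = -18 + 32 \cdot \frac{25}{4} = -18 + 200 = 182$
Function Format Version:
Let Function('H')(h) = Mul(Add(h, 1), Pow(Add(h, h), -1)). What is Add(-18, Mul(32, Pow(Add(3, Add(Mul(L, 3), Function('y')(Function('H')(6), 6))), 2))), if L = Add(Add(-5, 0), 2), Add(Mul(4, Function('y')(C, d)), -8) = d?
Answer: 182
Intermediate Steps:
Function('H')(h) = Mul(Rational(1, 2), Pow(h, -1), Add(1, h)) (Function('H')(h) = Mul(Add(1, h), Pow(Mul(2, h), -1)) = Mul(Add(1, h), Mul(Rational(1, 2), Pow(h, -1))) = Mul(Rational(1, 2), Pow(h, -1), Add(1, h)))
Function('y')(C, d) = Add(2, Mul(Rational(1, 4), d))
L = -3 (L = Add(-5, 2) = -3)
Add(-18, Mul(32, Pow(Add(3, Add(Mul(L, 3), Function('y')(Function('H')(6), 6))), 2))) = Add(-18, Mul(32, Pow(Add(3, Add(Mul(-3, 3), Add(2, Mul(Rational(1, 4), 6)))), 2))) = Add(-18, Mul(32, Pow(Add(3, Add(-9, Add(2, Rational(3, 2)))), 2))) = Add(-18, Mul(32, Pow(Add(3, Add(-9, Rational(7, 2))), 2))) = Add(-18, Mul(32, Pow(Add(3, Rational(-11, 2)), 2))) = Add(-18, Mul(32, Pow(Rational(-5, 2), 2))) = Add(-18, Mul(32, Rational(25, 4))) = Add(-18, 200) = 182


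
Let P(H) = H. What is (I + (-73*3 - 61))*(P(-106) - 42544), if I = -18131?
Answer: 785229150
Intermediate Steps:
(I + (-73*3 - 61))*(P(-106) - 42544) = (-18131 + (-73*3 - 61))*(-106 - 42544) = (-18131 + (-219 - 61))*(-42650) = (-18131 - 280)*(-42650) = -18411*(-42650) = 785229150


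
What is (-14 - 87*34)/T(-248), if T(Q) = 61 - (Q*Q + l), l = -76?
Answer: 2972/61367 ≈ 0.048430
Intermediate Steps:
T(Q) = 137 - Q² (T(Q) = 61 - (Q*Q - 76) = 61 - (Q² - 76) = 61 - (-76 + Q²) = 61 + (76 - Q²) = 137 - Q²)
(-14 - 87*34)/T(-248) = (-14 - 87*34)/(137 - 1*(-248)²) = (-14 - 2958)/(137 - 1*61504) = -2972/(137 - 61504) = -2972/(-61367) = -2972*(-1/61367) = 2972/61367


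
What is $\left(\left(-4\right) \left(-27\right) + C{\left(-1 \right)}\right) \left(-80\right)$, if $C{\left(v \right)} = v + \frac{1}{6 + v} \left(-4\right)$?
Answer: $-8496$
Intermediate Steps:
$C{\left(v \right)} = v - \frac{4}{6 + v}$
$\left(\left(-4\right) \left(-27\right) + C{\left(-1 \right)}\right) \left(-80\right) = \left(\left(-4\right) \left(-27\right) + \frac{-4 + \left(-1\right)^{2} + 6 \left(-1\right)}{6 - 1}\right) \left(-80\right) = \left(108 + \frac{-4 + 1 - 6}{5}\right) \left(-80\right) = \left(108 + \frac{1}{5} \left(-9\right)\right) \left(-80\right) = \left(108 - \frac{9}{5}\right) \left(-80\right) = \frac{531}{5} \left(-80\right) = -8496$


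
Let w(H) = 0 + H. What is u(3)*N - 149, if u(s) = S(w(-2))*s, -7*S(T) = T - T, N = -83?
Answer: -149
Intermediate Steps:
w(H) = H
S(T) = 0 (S(T) = -(T - T)/7 = -1/7*0 = 0)
u(s) = 0 (u(s) = 0*s = 0)
u(3)*N - 149 = 0*(-83) - 149 = 0 - 149 = -149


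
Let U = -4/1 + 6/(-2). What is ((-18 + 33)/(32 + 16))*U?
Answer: -35/16 ≈ -2.1875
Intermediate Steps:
U = -7 (U = -4*1 + 6*(-½) = -4 - 3 = -7)
((-18 + 33)/(32 + 16))*U = ((-18 + 33)/(32 + 16))*(-7) = (15/48)*(-7) = ((1/48)*15)*(-7) = (5/16)*(-7) = -35/16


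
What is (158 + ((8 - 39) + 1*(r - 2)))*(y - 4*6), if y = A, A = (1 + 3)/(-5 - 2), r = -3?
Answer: -20984/7 ≈ -2997.7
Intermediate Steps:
A = -4/7 (A = 4/(-7) = 4*(-⅐) = -4/7 ≈ -0.57143)
y = -4/7 ≈ -0.57143
(158 + ((8 - 39) + 1*(r - 2)))*(y - 4*6) = (158 + ((8 - 39) + 1*(-3 - 2)))*(-4/7 - 4*6) = (158 + (-31 + 1*(-5)))*(-4/7 - 24) = (158 + (-31 - 5))*(-172/7) = (158 - 36)*(-172/7) = 122*(-172/7) = -20984/7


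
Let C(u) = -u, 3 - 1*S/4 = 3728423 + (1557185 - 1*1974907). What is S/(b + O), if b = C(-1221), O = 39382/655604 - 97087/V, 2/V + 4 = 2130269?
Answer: 723502283864/5649695759664437 ≈ 0.00012806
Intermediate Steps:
V = 2/2130265 (V = 2/(-4 + 2130269) = 2/2130265 ≈ 9.3885e-7)
S = -13242792 (S = 12 - 4*(3728423 + (1557185 - 1*1974907)) = 12 - 4*(3728423 + (1557185 - 1974907)) = 12 - 4*(3728423 - 417722) = 12 - 4*3310701 = 12 - 13242804 = -13242792)
O = -16949087479116432/163901 (O = 39382/655604 - 97087/2/2130265 = 39382*(1/655604) - 97087*2130265/2 = 19691/327802 - 206821038055/2 = -16949087479116432/163901 ≈ -1.0341e+11)
b = 1221 (b = -1*(-1221) = 1221)
S/(b + O) = -13242792/(1221 - 16949087479116432/163901) = -13242792/(-16949087278993311/163901) = -13242792*(-163901/16949087278993311) = 723502283864/5649695759664437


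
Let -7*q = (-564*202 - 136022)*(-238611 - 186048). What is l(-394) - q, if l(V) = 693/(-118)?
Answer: 12524935007049/826 ≈ 1.5163e+10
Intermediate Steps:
l(V) = -693/118 (l(V) = 693*(-1/118) = -693/118)
q = -106143517050/7 (q = -(-564*202 - 136022)*(-238611 - 186048)/7 = -(-113928 - 136022)*(-424659)/7 = -(-249950)*(-424659)/7 = -1/7*106143517050 = -106143517050/7 ≈ -1.5163e+10)
l(-394) - q = -693/118 - 1*(-106143517050/7) = -693/118 + 106143517050/7 = 12524935007049/826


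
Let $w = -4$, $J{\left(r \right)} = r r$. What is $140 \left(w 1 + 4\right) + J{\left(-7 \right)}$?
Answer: $49$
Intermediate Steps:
$J{\left(r \right)} = r^{2}$
$140 \left(w 1 + 4\right) + J{\left(-7 \right)} = 140 \left(\left(-4\right) 1 + 4\right) + \left(-7\right)^{2} = 140 \left(-4 + 4\right) + 49 = 140 \cdot 0 + 49 = 0 + 49 = 49$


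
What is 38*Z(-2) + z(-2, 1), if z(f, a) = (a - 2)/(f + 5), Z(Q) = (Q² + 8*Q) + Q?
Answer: -1597/3 ≈ -532.33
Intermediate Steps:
Z(Q) = Q² + 9*Q
z(f, a) = (-2 + a)/(5 + f)
38*Z(-2) + z(-2, 1) = 38*(-2*(9 - 2)) + (-2 + 1)/(5 - 2) = 38*(-2*7) - 1/3 = 38*(-14) + (⅓)*(-1) = -532 - ⅓ = -1597/3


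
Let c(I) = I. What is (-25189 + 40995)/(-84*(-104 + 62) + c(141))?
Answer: 15806/3669 ≈ 4.3080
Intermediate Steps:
(-25189 + 40995)/(-84*(-104 + 62) + c(141)) = (-25189 + 40995)/(-84*(-104 + 62) + 141) = 15806/(-84*(-42) + 141) = 15806/(3528 + 141) = 15806/3669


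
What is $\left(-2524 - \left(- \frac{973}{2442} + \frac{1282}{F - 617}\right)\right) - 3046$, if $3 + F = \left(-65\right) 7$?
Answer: $- \frac{14617908881}{2625150} \approx -5568.4$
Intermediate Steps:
$F = -458$ ($F = -3 - 455 = -458$)
$\left(-2524 - \left(- \frac{973}{2442} + \frac{1282}{F - 617}\right)\right) - 3046 = \left(-2524 - \left(- \frac{973}{2442} + \frac{1282}{-458 - 617}\right)\right) - 3046 = \left(-2524 - \left(- \frac{973}{2442} + \frac{1282}{-1075}\right)\right) - 3046 = \left(-2524 + \left(\left(-1282\right) \left(- \frac{1}{1075}\right) + \frac{973}{2442}\right)\right) - 3046 = \left(-2524 + \left(\frac{1282}{1075} + \frac{973}{2442}\right)\right) - 3046 = \left(-2524 + \frac{4176619}{2625150}\right) - 3046 = - \frac{6621701981}{2625150} - 3046 = - \frac{14617908881}{2625150}$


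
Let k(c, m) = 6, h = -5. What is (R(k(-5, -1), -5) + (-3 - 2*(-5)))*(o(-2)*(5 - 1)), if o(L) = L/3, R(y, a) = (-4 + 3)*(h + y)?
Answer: -16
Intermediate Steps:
R(y, a) = 5 - y (R(y, a) = (-4 + 3)*(-5 + y) = -(-5 + y) = 5 - y)
o(L) = L/3 (o(L) = L*(⅓) = L/3)
(R(k(-5, -1), -5) + (-3 - 2*(-5)))*(o(-2)*(5 - 1)) = ((5 - 1*6) + (-3 - 2*(-5)))*(((⅓)*(-2))*(5 - 1)) = ((5 - 6) + (-3 + 10))*(-⅔*4) = (-1 + 7)*(-8/3) = 6*(-8/3) = -16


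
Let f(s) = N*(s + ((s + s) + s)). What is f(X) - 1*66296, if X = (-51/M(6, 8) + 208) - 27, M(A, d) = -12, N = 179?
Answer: 66343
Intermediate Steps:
X = 741/4 (X = (-51/(-12) + 208) - 27 = (-51*(-1/12) + 208) - 27 = (17/4 + 208) - 27 = 849/4 - 27 = 741/4 ≈ 185.25)
f(s) = 716*s (f(s) = 179*(s + ((s + s) + s)) = 179*(s + (2*s + s)) = 179*(s + 3*s) = 179*(4*s) = 716*s)
f(X) - 1*66296 = 716*(741/4) - 1*66296 = 132639 - 66296 = 66343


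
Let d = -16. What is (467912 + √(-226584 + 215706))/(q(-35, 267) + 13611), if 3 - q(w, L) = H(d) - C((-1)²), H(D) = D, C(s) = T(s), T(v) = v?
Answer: 467912/13631 + 7*I*√222/13631 ≈ 34.327 + 0.0076515*I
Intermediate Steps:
C(s) = s
q(w, L) = 20 (q(w, L) = 3 - (-16 - 1*(-1)²) = 3 - (-16 - 1*1) = 3 - (-16 - 1) = 3 - 1*(-17) = 3 + 17 = 20)
(467912 + √(-226584 + 215706))/(q(-35, 267) + 13611) = (467912 + √(-226584 + 215706))/(20 + 13611) = (467912 + √(-10878))/13631 = (467912 + 7*I*√222)*(1/13631) = 467912/13631 + 7*I*√222/13631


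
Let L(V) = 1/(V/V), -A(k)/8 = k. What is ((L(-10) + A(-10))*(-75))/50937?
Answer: -2025/16979 ≈ -0.11926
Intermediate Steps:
A(k) = -8*k
L(V) = 1 (L(V) = 1/1 = 1)
((L(-10) + A(-10))*(-75))/50937 = ((1 - 8*(-10))*(-75))/50937 = ((1 + 80)*(-75))*(1/50937) = (81*(-75))*(1/50937) = -6075*1/50937 = -2025/16979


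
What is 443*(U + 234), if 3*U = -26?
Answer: 299468/3 ≈ 99823.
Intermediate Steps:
U = -26/3 (U = (1/3)*(-26) = -26/3 ≈ -8.6667)
443*(U + 234) = 443*(-26/3 + 234) = 443*(676/3) = 299468/3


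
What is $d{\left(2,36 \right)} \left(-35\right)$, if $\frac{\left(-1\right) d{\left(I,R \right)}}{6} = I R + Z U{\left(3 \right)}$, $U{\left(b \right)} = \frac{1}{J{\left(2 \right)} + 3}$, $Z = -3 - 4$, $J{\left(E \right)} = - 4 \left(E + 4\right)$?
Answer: $15190$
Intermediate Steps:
$J{\left(E \right)} = -16 - 4 E$ ($J{\left(E \right)} = - 4 \left(4 + E\right) = -16 - 4 E$)
$Z = -7$
$U{\left(b \right)} = - \frac{1}{21}$ ($U{\left(b \right)} = \frac{1}{\left(-16 - 8\right) + 3} = \frac{1}{-24 + 3} = \frac{1}{-21} = - \frac{1}{21}$)
$d{\left(I,R \right)} = -2 - 6 I R$ ($d{\left(I,R \right)} = - 6 \left(I R - - \frac{1}{3}\right) = - 6 \left(I R + \frac{1}{3}\right) = - 6 \left(\frac{1}{3} + I R\right) = -2 - 6 I R$)
$d{\left(2,36 \right)} \left(-35\right) = \left(-2 - 12 \cdot 36\right) \left(-35\right) = \left(-2 - 432\right) \left(-35\right) = \left(-434\right) \left(-35\right) = 15190$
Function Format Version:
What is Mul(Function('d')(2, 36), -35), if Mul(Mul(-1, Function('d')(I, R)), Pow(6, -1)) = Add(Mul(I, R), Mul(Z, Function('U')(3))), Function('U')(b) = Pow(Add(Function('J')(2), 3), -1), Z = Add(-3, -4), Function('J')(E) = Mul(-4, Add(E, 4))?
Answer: 15190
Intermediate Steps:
Function('J')(E) = Add(-16, Mul(-4, E)) (Function('J')(E) = Mul(-4, Add(4, E)) = Add(-16, Mul(-4, E)))
Z = -7
Function('U')(b) = Rational(-1, 21) (Function('U')(b) = Pow(Add(Add(-16, Mul(-4, 2)), 3), -1) = Pow(Add(Add(-16, -8), 3), -1) = Pow(Add(-24, 3), -1) = Pow(-21, -1) = Rational(-1, 21))
Function('d')(I, R) = Add(-2, Mul(-6, I, R)) (Function('d')(I, R) = Mul(-6, Add(Mul(I, R), Mul(-7, Rational(-1, 21)))) = Mul(-6, Add(Mul(I, R), Rational(1, 3))) = Mul(-6, Add(Rational(1, 3), Mul(I, R))) = Add(-2, Mul(-6, I, R)))
Mul(Function('d')(2, 36), -35) = Mul(Add(-2, Mul(-6, 2, 36)), -35) = Mul(Add(-2, -432), -35) = Mul(-434, -35) = 15190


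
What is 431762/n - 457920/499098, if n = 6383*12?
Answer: 15034725863/3185742534 ≈ 4.7194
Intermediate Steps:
n = 76596
431762/n - 457920/499098 = 431762/76596 - 457920/499098 = 431762*(1/76596) - 457920*1/499098 = 215881/38298 - 76320/83183 = 15034725863/3185742534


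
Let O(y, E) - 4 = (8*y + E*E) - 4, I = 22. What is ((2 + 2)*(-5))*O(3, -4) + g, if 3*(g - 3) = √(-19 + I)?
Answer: -797 + √3/3 ≈ -796.42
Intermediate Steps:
O(y, E) = E² + 8*y (O(y, E) = 4 + ((8*y + E*E) - 4) = 4 + ((8*y + E²) - 4) = 4 + ((E² + 8*y) - 4) = 4 + (-4 + E² + 8*y) = E² + 8*y)
g = 3 + √3/3 (g = 3 + √(-19 + 22)/3 = 3 + √3/3 ≈ 3.5774)
((2 + 2)*(-5))*O(3, -4) + g = ((2 + 2)*(-5))*((-4)² + 8*3) + (3 + √3/3) = (4*(-5))*(16 + 24) + (3 + √3/3) = -20*40 + (3 + √3/3) = -800 + (3 + √3/3) = -797 + √3/3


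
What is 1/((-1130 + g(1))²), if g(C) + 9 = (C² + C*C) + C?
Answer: 1/1290496 ≈ 7.7490e-7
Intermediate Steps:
g(C) = -9 + C + 2*C² (g(C) = -9 + ((C² + C*C) + C) = -9 + ((C² + C²) + C) = -9 + (2*C² + C) = -9 + (C + 2*C²) = -9 + C + 2*C²)
1/((-1130 + g(1))²) = 1/((-1130 + (-9 + 1 + 2*1²))²) = 1/((-1130 + (-9 + 1 + 2*1))²) = 1/((-1130 + (-9 + 1 + 2))²) = 1/((-1130 - 6)²) = 1/((-1136)²) = 1/1290496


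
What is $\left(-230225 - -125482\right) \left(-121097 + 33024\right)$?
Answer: $9225030239$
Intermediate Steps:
$\left(-230225 - -125482\right) \left(-121097 + 33024\right) = \left(-230225 + 125482\right) \left(-88073\right) = \left(-104743\right) \left(-88073\right) = 9225030239$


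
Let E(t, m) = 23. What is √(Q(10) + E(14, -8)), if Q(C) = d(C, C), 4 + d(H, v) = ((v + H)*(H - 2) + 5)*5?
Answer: 2*√211 ≈ 29.052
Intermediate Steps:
d(H, v) = 21 + 5*(-2 + H)*(H + v) (d(H, v) = -4 + ((v + H)*(H - 2) + 5)*5 = -4 + ((H + v)*(-2 + H) + 5)*5 = -4 + ((-2 + H)*(H + v) + 5)*5 = -4 + (5 + (-2 + H)*(H + v))*5 = -4 + (25 + 5*(-2 + H)*(H + v)) = 21 + 5*(-2 + H)*(H + v))
Q(C) = 21 - 20*C + 10*C² (Q(C) = 21 - 10*C - 10*C + 5*C² + 5*C*C = 21 - 10*C - 10*C + 5*C² + 5*C² = 21 - 20*C + 10*C²)
√(Q(10) + E(14, -8)) = √((21 - 20*10 + 10*10²) + 23) = √((21 - 200 + 10*100) + 23) = √((21 - 200 + 1000) + 23) = √(821 + 23) = √844 = 2*√211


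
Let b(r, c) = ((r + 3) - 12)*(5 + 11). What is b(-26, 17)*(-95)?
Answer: 53200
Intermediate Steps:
b(r, c) = -144 + 16*r (b(r, c) = ((3 + r) - 12)*16 = (-9 + r)*16 = -144 + 16*r)
b(-26, 17)*(-95) = (-144 + 16*(-26))*(-95) = (-144 - 416)*(-95) = -560*(-95) = 53200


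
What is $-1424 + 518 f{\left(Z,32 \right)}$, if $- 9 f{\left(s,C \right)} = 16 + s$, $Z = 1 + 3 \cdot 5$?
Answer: $- \frac{29392}{9} \approx -3265.8$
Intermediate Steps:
$Z = 16$ ($Z = 1 + 15 = 16$)
$f{\left(s,C \right)} = - \frac{16}{9} - \frac{s}{9}$ ($f{\left(s,C \right)} = - \frac{16 + s}{9} = - \frac{16}{9} - \frac{s}{9}$)
$-1424 + 518 f{\left(Z,32 \right)} = -1424 + 518 \left(- \frac{16}{9} - \frac{16}{9}\right) = -1424 + 518 \left(- \frac{32}{9}\right) = -1424 - \frac{16576}{9} = - \frac{29392}{9}$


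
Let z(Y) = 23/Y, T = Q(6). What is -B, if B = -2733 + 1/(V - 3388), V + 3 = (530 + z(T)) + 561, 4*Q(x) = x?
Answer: 18731985/6854 ≈ 2733.0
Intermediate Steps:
Q(x) = x/4
T = 3/2 (T = (¼)*6 = 3/2 ≈ 1.5000)
V = 3310/3 (V = -3 + ((530 + 23/(3/2)) + 561) = -3 + ((530 + 23*(⅔)) + 561) = -3 + ((530 + 46/3) + 561) = -3 + (1636/3 + 561) = -3 + 3319/3 = 3310/3 ≈ 1103.3)
B = -18731985/6854 (B = -2733 + 1/(3310/3 - 3388) = -2733 + 1/(-6854/3) = -2733 - 3/6854 = -18731985/6854 ≈ -2733.0)
-B = -1*(-18731985/6854) = 18731985/6854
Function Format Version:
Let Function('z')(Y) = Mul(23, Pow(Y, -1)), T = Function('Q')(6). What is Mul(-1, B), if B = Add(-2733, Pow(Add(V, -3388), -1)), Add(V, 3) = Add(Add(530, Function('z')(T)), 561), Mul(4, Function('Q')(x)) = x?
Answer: Rational(18731985, 6854) ≈ 2733.0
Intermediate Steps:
Function('Q')(x) = Mul(Rational(1, 4), x)
T = Rational(3, 2) (T = Mul(Rational(1, 4), 6) = Rational(3, 2) ≈ 1.5000)
V = Rational(3310, 3) (V = Add(-3, Add(Add(530, Mul(23, Pow(Rational(3, 2), -1))), 561)) = Add(-3, Add(Add(530, Mul(23, Rational(2, 3))), 561)) = Add(-3, Add(Add(530, Rational(46, 3)), 561)) = Add(-3, Add(Rational(1636, 3), 561)) = Add(-3, Rational(3319, 3)) = Rational(3310, 3) ≈ 1103.3)
B = Rational(-18731985, 6854) (B = Add(-2733, Pow(Add(Rational(3310, 3), -3388), -1)) = Add(-2733, Pow(Rational(-6854, 3), -1)) = Add(-2733, Rational(-3, 6854)) = Rational(-18731985, 6854) ≈ -2733.0)
Mul(-1, B) = Mul(-1, Rational(-18731985, 6854)) = Rational(18731985, 6854)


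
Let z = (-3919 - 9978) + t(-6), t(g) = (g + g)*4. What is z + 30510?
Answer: 16565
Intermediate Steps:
t(g) = 8*g (t(g) = (2*g)*4 = 8*g)
z = -13945 (z = (-3919 - 9978) + 8*(-6) = -13897 - 48 = -13945)
z + 30510 = -13945 + 30510 = 16565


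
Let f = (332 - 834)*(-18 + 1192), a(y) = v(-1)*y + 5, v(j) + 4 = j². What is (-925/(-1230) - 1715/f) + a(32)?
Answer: -6541846529/72489804 ≈ -90.245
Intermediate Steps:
v(j) = -4 + j²
a(y) = 5 - 3*y (a(y) = (-4 + (-1)²)*y + 5 = (-4 + 1)*y + 5 = -3*y + 5 = 5 - 3*y)
f = -589348 (f = -502*1174 = -589348)
(-925/(-1230) - 1715/f) + a(32) = (-925/(-1230) - 1715/(-589348)) + (5 - 3*32) = (-925*(-1/1230) - 1715*(-1/589348)) + (5 - 96) = (185/246 + 1715/589348) - 91 = 54725635/72489804 - 91 = -6541846529/72489804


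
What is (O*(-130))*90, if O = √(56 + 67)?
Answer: -11700*√123 ≈ -1.2976e+5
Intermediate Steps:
O = √123 ≈ 11.091
(O*(-130))*90 = (√123*(-130))*90 = -130*√123*90 = -11700*√123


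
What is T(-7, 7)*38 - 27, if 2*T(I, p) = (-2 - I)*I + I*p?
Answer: -1623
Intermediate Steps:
T(I, p) = I*p/2 + I*(-2 - I)/2 (T(I, p) = ((-2 - I)*I + I*p)/2 = (I*(-2 - I) + I*p)/2 = (I*p + I*(-2 - I))/2 = I*p/2 + I*(-2 - I)/2)
T(-7, 7)*38 - 27 = ((1/2)*(-7)*(-2 + 7 - 1*(-7)))*38 - 27 = ((1/2)*(-7)*(-2 + 7 + 7))*38 - 27 = ((1/2)*(-7)*12)*38 - 27 = -42*38 - 27 = -1596 - 27 = -1623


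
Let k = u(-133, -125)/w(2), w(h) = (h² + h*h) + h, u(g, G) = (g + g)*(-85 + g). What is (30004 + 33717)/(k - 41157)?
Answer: -318605/176791 ≈ -1.8022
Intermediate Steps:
u(g, G) = 2*g*(-85 + g) (u(g, G) = (2*g)*(-85 + g) = 2*g*(-85 + g))
w(h) = h + 2*h² (w(h) = (h² + h²) + h = 2*h² + h = h + 2*h²)
k = 28994/5 (k = (2*(-133)*(-85 - 133))/((2*(1 + 2*2))) = (2*(-133)*(-218))/((2*(1 + 4))) = 57988/((2*5)) = 57988/10 = 57988*(⅒) = 28994/5 ≈ 5798.8)
(30004 + 33717)/(k - 41157) = (30004 + 33717)/(28994/5 - 41157) = 63721/(-176791/5) = 63721*(-5/176791) = -318605/176791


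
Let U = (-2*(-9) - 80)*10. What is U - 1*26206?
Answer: -26826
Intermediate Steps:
U = -620 (U = (18 - 80)*10 = -62*10 = -620)
U - 1*26206 = -620 - 1*26206 = -620 - 26206 = -26826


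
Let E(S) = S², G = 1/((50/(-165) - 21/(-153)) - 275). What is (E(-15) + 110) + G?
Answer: 17237573/51456 ≈ 335.00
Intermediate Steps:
G = -187/51456 (G = 1/((50*(-1/165) - 21*(-1/153)) - 275) = 1/((-10/33 + 7/51) - 275) = 1/(-31/187 - 275) = 1/(-51456/187) = -187/51456 ≈ -0.0036342)
(E(-15) + 110) + G = ((-15)² + 110) - 187/51456 = (225 + 110) - 187/51456 = 335 - 187/51456 = 17237573/51456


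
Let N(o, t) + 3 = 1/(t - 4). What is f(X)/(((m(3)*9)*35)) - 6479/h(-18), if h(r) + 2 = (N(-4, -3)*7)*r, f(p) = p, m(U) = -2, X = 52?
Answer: -2051129/124110 ≈ -16.527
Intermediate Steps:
N(o, t) = -3 + 1/(-4 + t) (N(o, t) = -3 + 1/(t - 4) = -3 + 1/(-4 + t))
h(r) = -2 - 22*r (h(r) = -2 + (((13 - 3*(-3))/(-4 - 3))*7)*r = -2 + (((13 + 9)/(-7))*7)*r = -2 + (-1/7*22*7)*r = -2 + (-22/7*7)*r = -2 - 22*r)
f(X)/(((m(3)*9)*35)) - 6479/h(-18) = 52/((-2*9*35)) - 6479/(-2 - 22*(-18)) = 52/((-18*35)) - 6479/(-2 + 396) = 52/(-630) - 6479/394 = 52*(-1/630) - 6479*1/394 = -26/315 - 6479/394 = -2051129/124110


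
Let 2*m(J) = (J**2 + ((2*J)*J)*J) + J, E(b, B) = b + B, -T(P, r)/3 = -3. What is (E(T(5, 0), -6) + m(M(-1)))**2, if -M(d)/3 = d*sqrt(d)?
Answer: -648 + 153*I/2 ≈ -648.0 + 76.5*I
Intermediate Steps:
T(P, r) = 9 (T(P, r) = -3*(-3) = 9)
E(b, B) = B + b
M(d) = -3*d**(3/2) (M(d) = -3*d*sqrt(d) = -3*d**(3/2))
m(J) = J**3 + J/2 + J**2/2 (m(J) = ((J**2 + ((2*J)*J)*J) + J)/2 = ((J**2 + (2*J**2)*J) + J)/2 = ((J**2 + 2*J**3) + J)/2 = (J + J**2 + 2*J**3)/2 = J**3 + J/2 + J**2/2)
(E(T(5, 0), -6) + m(M(-1)))**2 = ((-6 + 9) + (-(-3)*I)*(1 - (-3)*I + 2*(-(-3)*I)**2)/2)**2 = (3 + (-(-3)*I)*(1 - (-3)*I + 2*(-(-3)*I)**2)/2)**2 = (3 + (3*I)*(1 + 3*I + 2*(3*I)**2)/2)**2 = (3 + (3*I)*(1 + 3*I + 2*(-9))/2)**2 = (3 + (3*I)*(1 + 3*I - 18)/2)**2 = (3 + (3*I)*(-17 + 3*I)/2)**2 = (3 + 3*I*(-17 + 3*I)/2)**2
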